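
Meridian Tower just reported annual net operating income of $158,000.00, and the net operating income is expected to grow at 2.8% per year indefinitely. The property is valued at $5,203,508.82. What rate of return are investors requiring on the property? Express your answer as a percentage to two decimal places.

5.92%

D₁ = $158,000.00 × 1.028 = $162,424.0000
P = D₁/(r − g) ⇒ r = D₁/P + g = $162,424.0000/$5,203,508.82 + 0.028 = 0.031214 + 0.028 = 0.059214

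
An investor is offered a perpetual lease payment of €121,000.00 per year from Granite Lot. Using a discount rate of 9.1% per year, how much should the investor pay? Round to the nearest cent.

Level perpetuity: PV = C / r = €121,000.00 / 0.091 = €1,329,670.33

€1329670.33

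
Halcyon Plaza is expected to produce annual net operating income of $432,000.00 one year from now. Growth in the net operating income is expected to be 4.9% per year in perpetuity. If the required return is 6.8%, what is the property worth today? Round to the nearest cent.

Growing perpetuity: P = D₁ / (r − g) = $432,000.0000 / (0.068 − 0.049) = $22,736,842.11

$22736842.11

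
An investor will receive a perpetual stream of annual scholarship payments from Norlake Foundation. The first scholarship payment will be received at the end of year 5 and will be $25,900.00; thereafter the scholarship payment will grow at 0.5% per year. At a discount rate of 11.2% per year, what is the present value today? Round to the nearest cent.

Value at end of year 4: C₁ / (r − g) = $25,900.00 / (0.112 − 0.005) = $242,056.0748
Discount to today: PV = $242,056.0748 / (1 + 0.112)^4 = $242,056.0748 / 1.529041 = $158,305.80

$158305.80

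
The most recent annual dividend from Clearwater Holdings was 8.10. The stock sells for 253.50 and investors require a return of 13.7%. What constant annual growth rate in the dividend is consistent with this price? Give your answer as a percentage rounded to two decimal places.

10.18%

P = D₀(1+g)/(r−g) ⇒ P(r−g) = D₀(1+g) ⇒ g(P+D₀) = P·r − D₀
g = (P·r − D₀)/(P + D₀) = (253.50×0.137 − 8.10) / (253.50 + 8.10) = 0.101795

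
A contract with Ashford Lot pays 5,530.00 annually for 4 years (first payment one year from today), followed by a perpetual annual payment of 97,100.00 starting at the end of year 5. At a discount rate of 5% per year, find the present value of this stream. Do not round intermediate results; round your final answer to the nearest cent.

PV of 4-year annuity: 5,530.00 × [1 − (1+0.05)^−4] / 0.05 = 19609.10629
Perpetuity value at year 4: 97,100.00 / 0.05 = 1942000.00000
PV of perpetuity: 1942000.00000 / (1+0.05)^4 = 1597688.20605
Total PV = 19609.10629 + 1597688.20605 = 1617297.31233

1617297.31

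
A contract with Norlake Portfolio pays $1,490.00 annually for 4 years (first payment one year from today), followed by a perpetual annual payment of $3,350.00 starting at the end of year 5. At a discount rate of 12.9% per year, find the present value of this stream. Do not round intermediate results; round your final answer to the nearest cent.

PV of 4-year annuity: $1,490.00 × [1 − (1+0.129)^−4] / 0.129 = 4441.18664
Perpetuity value at year 4: $3,350.00 / 0.129 = 25968.99225
PV of perpetuity: 25968.99225 / (1+0.129)^4 = 15983.77395
Total PV = 4441.18664 + 15983.77395 = 20424.96060

$20424.96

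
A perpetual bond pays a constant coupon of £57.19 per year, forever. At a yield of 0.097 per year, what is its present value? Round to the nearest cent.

£589.59

Level perpetuity: PV = C / r = £57.19 / 0.097 = £589.59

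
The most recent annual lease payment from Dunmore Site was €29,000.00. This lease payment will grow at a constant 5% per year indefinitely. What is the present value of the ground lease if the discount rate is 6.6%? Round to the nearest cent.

€1903125.00

D₁ = D₀ × (1 + g) = €29,000.00 × 1.05 = €30,450.0000
Growing perpetuity: P = D₁ / (r − g) = €30,450.0000 / (0.066 − 0.05) = €1,903,125.00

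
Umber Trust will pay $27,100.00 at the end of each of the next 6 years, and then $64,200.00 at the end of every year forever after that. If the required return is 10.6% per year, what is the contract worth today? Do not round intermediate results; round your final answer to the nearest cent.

PV of 6-year annuity: $27,100.00 × [1 − (1+0.106)^−6] / 0.106 = 115980.87992
Perpetuity value at year 6: $64,200.00 / 0.106 = 605660.37736
PV of perpetuity: 605660.37736 / (1+0.106)^6 = 330901.24486
Total PV = 115980.87992 + 330901.24486 = 446882.12478

$446882.12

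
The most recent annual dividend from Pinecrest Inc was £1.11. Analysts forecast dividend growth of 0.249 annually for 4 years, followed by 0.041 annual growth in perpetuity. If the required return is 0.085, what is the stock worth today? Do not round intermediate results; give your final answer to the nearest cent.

£52.51

D_1 = 1.38639
D_2 = 1.73160
D_3 = 2.16277
D_4 = 2.70130
Terminal value at year 4: TV = D_4×(1+g_2)/(r−g_2) = 2.81205/0.044 = 63.91029
P_0 = D_1/(1+r)^1 + D_2/(1+r)^2 + D_3/(1+r)^3 + D_4/(1+r)^4 + TV/(1+r)^4
    = 1.27778 + 1.47092 + 1.69325 + 1.94919 + 46.11602 = 52.50716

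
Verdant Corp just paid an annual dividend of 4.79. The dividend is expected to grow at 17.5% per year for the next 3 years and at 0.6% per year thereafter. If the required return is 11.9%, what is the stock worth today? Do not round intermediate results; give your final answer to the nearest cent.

65.23

D_1 = 5.62825
D_2 = 6.61319
D_3 = 7.77050
Terminal value at year 3: TV = D_3×(1+g_2)/(r−g_2) = 7.81713/0.113 = 69.17810
P_0 = D_1/(1+r)^1 + D_2/(1+r)^2 + D_3/(1+r)^3 + TV/(1+r)^3
    = 5.02971 + 5.28142 + 5.54573 + 49.37174 = 65.22861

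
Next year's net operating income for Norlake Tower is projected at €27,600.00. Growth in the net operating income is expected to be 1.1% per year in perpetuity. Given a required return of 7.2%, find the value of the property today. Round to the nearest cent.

€452459.02

Growing perpetuity: P = D₁ / (r − g) = €27,600.0000 / (0.072 − 0.011) = €452,459.02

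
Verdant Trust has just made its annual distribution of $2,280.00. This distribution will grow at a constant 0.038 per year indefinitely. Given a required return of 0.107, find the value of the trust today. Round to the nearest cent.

D₁ = D₀ × (1 + g) = $2,280.00 × 1.038 = $2,366.6400
Growing perpetuity: P = D₁ / (r − g) = $2,366.6400 / (0.107 − 0.038) = $34,299.13

$34299.13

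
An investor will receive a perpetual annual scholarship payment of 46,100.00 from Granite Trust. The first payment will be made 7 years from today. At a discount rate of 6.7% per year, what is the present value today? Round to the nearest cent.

Value at end of year 6: C / r = 46,100.00 / 0.067 = 688,059.7015
Discount to today: PV = 688,059.7015 / (1 + 0.067)^6 = 688,059.7015 / 1.475661 = 466,272.29

466272.29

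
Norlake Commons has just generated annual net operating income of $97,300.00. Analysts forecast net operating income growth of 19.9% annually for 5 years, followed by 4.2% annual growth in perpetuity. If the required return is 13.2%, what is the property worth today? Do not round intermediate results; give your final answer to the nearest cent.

$2081775.27

D_1 = 116662.70000
D_2 = 139878.57730
D_3 = 167714.41418
D_4 = 201089.58261
D_5 = 241106.40954
Terminal value at year 5: TV = D_5×(1+g_2)/(r−g_2) = 251232.87874/0.09 = 2791476.43049
P_0 = D_1/(1+r)^1 + D_2/(1+r)^2 + D_3/(1+r)^3 + D_4/(1+r)^4 + D_5/(1+r)^5 + TV/(1+r)^5
    = 103058.92226 + 109158.69946 + 115619.50588 + 122462.70985 + 129710.94444 + 1501764.49011 = 2081775.27200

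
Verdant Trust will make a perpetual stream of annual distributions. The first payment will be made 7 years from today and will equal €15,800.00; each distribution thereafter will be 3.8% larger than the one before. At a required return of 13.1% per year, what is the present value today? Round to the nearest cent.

€81170.55

Value at end of year 6: C₁ / (r − g) = €15,800.00 / (0.131 − 0.038) = €169,892.4731
Discount to today: PV = €169,892.4731 / (1 + 0.131)^6 = €169,892.4731 / 2.093031 = €81,170.55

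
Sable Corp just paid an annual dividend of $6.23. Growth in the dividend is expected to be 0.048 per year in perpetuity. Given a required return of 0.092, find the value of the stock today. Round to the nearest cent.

D₁ = D₀ × (1 + g) = $6.23 × 1.048 = $6.5290
Growing perpetuity: P = D₁ / (r − g) = $6.5290 / (0.092 − 0.048) = $148.39

$148.39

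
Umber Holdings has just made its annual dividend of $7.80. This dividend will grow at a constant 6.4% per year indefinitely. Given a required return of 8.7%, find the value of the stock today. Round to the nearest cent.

D₁ = D₀ × (1 + g) = $7.80 × 1.064 = $8.2992
Growing perpetuity: P = D₁ / (r − g) = $8.2992 / (0.087 − 0.064) = $360.83

$360.83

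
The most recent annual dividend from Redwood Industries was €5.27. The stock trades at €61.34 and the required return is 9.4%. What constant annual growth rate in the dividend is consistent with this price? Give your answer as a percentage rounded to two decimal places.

P = D₀(1+g)/(r−g) ⇒ P(r−g) = D₀(1+g) ⇒ g(P+D₀) = P·r − D₀
g = (P·r − D₀)/(P + D₀) = (€61.34×0.094 − €5.27) / (€61.34 + €5.27) = 0.007446

0.74%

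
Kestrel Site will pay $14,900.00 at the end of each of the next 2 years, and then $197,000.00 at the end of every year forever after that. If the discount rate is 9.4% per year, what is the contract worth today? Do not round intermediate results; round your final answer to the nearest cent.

PV of 2-year annuity: $14,900.00 × [1 − (1+0.094)^−2] / 0.094 = 26069.23589
Perpetuity value at year 2: $197,000.00 / 0.094 = 2095744.68085
PV of perpetuity: 2095744.68085 / (1+0.094)^2 = 1751070.89096
Total PV = 26069.23589 + 1751070.89096 = 1777140.12684

$1777140.13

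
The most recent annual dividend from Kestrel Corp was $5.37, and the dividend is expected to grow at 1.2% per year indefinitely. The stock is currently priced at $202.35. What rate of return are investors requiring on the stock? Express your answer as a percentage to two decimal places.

3.89%

D₁ = $5.37 × 1.012 = $5.4344
P = D₁/(r − g) ⇒ r = D₁/P + g = $5.4344/$202.35 + 0.012 = 0.026857 + 0.012 = 0.038857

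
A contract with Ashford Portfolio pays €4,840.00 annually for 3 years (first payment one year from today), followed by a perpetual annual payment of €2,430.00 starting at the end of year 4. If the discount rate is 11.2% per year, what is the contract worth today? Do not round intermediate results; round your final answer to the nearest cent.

PV of 3-year annuity: €4,840.00 × [1 − (1+0.112)^−3] / 0.112 = 11786.55833
Perpetuity value at year 3: €2,430.00 / 0.112 = 21696.42857
PV of perpetuity: 21696.42857 / (1+0.112)^3 = 15778.79701
Total PV = 11786.55833 + 15778.79701 = 27565.35534

€27565.36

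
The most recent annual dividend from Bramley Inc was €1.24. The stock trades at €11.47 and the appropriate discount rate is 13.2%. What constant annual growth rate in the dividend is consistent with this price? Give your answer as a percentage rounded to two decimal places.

P = D₀(1+g)/(r−g) ⇒ P(r−g) = D₀(1+g) ⇒ g(P+D₀) = P·r − D₀
g = (P·r − D₀)/(P + D₀) = (€11.47×0.132 − €1.24) / (€11.47 + €1.24) = 0.021561

2.16%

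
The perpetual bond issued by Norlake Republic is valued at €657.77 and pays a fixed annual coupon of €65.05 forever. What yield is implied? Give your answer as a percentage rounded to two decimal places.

9.89%

P = C/r ⇒ r = C/P = €65.05/€657.77 = 0.098895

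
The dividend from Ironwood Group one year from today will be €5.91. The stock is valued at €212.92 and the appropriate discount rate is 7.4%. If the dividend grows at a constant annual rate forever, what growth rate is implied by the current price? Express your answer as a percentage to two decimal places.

4.62%

P = D₁/(r−g) ⇒ g = r − D₁/P = 0.074 − €5.91/€212.92 = 0.046243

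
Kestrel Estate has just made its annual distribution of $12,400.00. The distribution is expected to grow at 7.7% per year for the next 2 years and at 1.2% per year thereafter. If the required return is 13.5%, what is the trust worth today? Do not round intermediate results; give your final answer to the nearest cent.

D_1 = 13354.80000
D_2 = 14383.11960
Terminal value at year 2: TV = D_2×(1+g_2)/(r−g_2) = 14555.71704/0.123 = 118339.16289
P_0 = D_1/(1+r)^1 + D_2/(1+r)^2 + TV/(1+r)^2
    = 11766.34361 + 11165.06790 + 91862.18470 = 114793.59622

$114793.60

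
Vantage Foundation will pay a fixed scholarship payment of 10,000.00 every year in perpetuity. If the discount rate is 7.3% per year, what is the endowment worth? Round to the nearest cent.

136986.30

Level perpetuity: PV = C / r = 10,000.00 / 0.073 = 136,986.30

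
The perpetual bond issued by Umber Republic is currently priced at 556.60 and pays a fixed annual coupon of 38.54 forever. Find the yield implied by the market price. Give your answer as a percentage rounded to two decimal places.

P = C/r ⇒ r = C/P = 38.54/556.60 = 0.069242

6.92%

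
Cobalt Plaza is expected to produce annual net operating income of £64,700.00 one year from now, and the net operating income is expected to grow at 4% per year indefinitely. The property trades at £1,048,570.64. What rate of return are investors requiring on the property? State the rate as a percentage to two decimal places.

10.17%

P = D₁/(r − g) ⇒ r = D₁/P + g = £64,700.0000/£1,048,570.64 + 0.04 = 0.061703 + 0.04 = 0.101703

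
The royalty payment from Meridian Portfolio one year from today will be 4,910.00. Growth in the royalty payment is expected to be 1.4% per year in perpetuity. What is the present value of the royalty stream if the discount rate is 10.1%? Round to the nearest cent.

56436.78

Growing perpetuity: P = D₁ / (r − g) = 4,910.0000 / (0.101 − 0.014) = 56,436.78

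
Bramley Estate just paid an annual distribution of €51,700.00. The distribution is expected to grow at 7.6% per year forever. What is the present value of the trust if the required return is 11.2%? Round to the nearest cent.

€1545255.56

D₁ = D₀ × (1 + g) = €51,700.00 × 1.076 = €55,629.2000
Growing perpetuity: P = D₁ / (r − g) = €55,629.2000 / (0.112 − 0.076) = €1,545,255.56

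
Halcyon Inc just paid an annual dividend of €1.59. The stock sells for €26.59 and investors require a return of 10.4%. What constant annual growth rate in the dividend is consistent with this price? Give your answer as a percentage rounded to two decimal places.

P = D₀(1+g)/(r−g) ⇒ P(r−g) = D₀(1+g) ⇒ g(P+D₀) = P·r − D₀
g = (P·r − D₀)/(P + D₀) = (€26.59×0.104 − €1.59) / (€26.59 + €1.59) = 0.041709

4.17%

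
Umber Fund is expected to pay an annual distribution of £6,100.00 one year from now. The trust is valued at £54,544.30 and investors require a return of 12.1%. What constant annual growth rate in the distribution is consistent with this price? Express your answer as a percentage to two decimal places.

P = D₁/(r−g) ⇒ g = r − D₁/P = 0.121 − £6,100.00/£54,544.30 = 0.009164

0.92%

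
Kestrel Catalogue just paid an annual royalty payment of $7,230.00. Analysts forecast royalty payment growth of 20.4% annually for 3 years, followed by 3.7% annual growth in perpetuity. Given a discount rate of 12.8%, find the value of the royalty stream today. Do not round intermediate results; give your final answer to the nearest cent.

D_1 = 8704.92000
D_2 = 10480.72368
D_3 = 12618.79131
Terminal value at year 3: TV = D_3×(1+g_2)/(r−g_2) = 13085.68659/0.091 = 143798.75373
P_0 = D_1/(1+r)^1 + D_2/(1+r)^2 + D_3/(1+r)^3 + TV/(1+r)^3
    = 7717.12766 + 8237.07598 + 8792.05627 + 100190.79512 = 124937.05503

$124937.06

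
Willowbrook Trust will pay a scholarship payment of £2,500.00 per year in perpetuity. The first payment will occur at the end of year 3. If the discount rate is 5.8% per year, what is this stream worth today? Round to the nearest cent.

£38507.09

Value at end of year 2: C / r = £2,500.00 / 0.058 = £43,103.4483
Discount to today: PV = £43,103.4483 / (1 + 0.058)^2 = £43,103.4483 / 1.119364 = £38,507.09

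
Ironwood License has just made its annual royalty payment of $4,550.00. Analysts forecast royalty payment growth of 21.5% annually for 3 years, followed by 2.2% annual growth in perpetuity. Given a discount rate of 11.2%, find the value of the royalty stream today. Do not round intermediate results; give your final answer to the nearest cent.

D_1 = 5528.25000
D_2 = 6716.82375
D_3 = 8160.94086
Terminal value at year 3: TV = D_3×(1+g_2)/(r−g_2) = 8340.48156/0.09 = 92672.01728
P_0 = D_1/(1+r)^1 + D_2/(1+r)^2 + D_3/(1+r)^3 + TV/(1+r)^3
    = 4971.44784 + 5431.93267 + 5935.07032 + 67396.02071 = 83734.47154

$83734.47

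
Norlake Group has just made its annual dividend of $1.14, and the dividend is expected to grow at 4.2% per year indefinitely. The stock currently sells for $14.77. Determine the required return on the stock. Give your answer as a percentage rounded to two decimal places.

D₁ = $1.14 × 1.042 = $1.1879
P = D₁/(r − g) ⇒ r = D₁/P + g = $1.1879/$14.77 + 0.042 = 0.080425 + 0.042 = 0.122425

12.24%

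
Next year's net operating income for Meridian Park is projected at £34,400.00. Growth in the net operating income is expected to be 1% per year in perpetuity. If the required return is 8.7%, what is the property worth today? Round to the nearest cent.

Growing perpetuity: P = D₁ / (r − g) = £34,400.0000 / (0.087 − 0.01) = £446,753.25

£446753.25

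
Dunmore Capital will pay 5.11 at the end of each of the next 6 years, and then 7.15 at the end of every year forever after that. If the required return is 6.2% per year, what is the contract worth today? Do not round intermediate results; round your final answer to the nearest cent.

PV of 6-year annuity: 5.11 × [1 − (1+0.062)^−6] / 0.062 = 24.97040
Perpetuity value at year 6: 7.15 / 0.062 = 115.32258
PV of perpetuity: 115.32258 / (1+0.062)^6 = 80.38356
Total PV = 24.97040 + 80.38356 = 105.35397

105.35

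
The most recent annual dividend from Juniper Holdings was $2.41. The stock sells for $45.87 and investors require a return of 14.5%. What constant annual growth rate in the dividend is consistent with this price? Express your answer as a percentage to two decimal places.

8.78%

P = D₀(1+g)/(r−g) ⇒ P(r−g) = D₀(1+g) ⇒ g(P+D₀) = P·r − D₀
g = (P·r − D₀)/(P + D₀) = ($45.87×0.145 − $2.41) / ($45.87 + $2.41) = 0.087845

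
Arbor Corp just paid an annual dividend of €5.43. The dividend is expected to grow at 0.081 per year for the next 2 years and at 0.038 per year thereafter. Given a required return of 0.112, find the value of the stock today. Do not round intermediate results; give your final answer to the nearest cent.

€82.39

D_1 = 5.86983
D_2 = 6.34529
Terminal value at year 2: TV = D_2×(1+g_2)/(r−g_2) = 6.58641/0.074 = 89.00550
P_0 = D_1/(1+r)^1 + D_2/(1+r)^2 + TV/(1+r)^2
    = 5.27862 + 5.13147 + 71.97924 = 82.38934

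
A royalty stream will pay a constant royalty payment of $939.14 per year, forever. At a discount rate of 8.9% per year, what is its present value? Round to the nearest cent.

$10552.13

Level perpetuity: PV = C / r = $939.14 / 0.089 = $10,552.13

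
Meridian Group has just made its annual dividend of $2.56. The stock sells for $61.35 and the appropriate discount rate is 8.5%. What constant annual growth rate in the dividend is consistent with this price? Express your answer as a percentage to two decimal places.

4.15%

P = D₀(1+g)/(r−g) ⇒ P(r−g) = D₀(1+g) ⇒ g(P+D₀) = P·r − D₀
g = (P·r − D₀)/(P + D₀) = ($61.35×0.085 − $2.56) / ($61.35 + $2.56) = 0.041539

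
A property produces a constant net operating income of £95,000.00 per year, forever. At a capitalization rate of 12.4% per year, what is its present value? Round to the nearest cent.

£766129.03

Level perpetuity: PV = C / r = £95,000.00 / 0.124 = £766,129.03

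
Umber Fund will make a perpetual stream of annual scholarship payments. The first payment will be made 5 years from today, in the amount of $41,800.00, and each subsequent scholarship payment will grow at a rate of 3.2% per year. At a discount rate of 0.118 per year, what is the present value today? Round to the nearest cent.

$311107.60

Value at end of year 4: C₁ / (r − g) = $41,800.00 / (0.118 − 0.032) = $486,046.5116
Discount to today: PV = $486,046.5116 / (1 + 0.118)^4 = $486,046.5116 / 1.562310 = $311,107.60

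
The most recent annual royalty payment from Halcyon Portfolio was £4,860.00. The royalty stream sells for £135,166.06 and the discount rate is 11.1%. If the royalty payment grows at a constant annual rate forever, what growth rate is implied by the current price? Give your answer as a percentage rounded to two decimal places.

7.24%

P = D₀(1+g)/(r−g) ⇒ P(r−g) = D₀(1+g) ⇒ g(P+D₀) = P·r − D₀
g = (P·r − D₀)/(P + D₀) = (£135,166.06×0.111 − £4,860.00) / (£135,166.06 + £4,860.00) = 0.072440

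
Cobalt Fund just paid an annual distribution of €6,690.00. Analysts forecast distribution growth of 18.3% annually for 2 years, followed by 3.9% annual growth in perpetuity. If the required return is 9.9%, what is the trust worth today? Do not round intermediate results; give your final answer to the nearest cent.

€149187.71

D_1 = 7914.27000
D_2 = 9362.58141
Terminal value at year 2: TV = D_2×(1+g_2)/(r−g_2) = 9727.72208/0.06 = 162128.70142
P_0 = D_1/(1+r)^1 + D_2/(1+r)^2 + TV/(1+r)^2
    = 7201.33758 + 7751.75829 + 134234.61433 = 149187.71019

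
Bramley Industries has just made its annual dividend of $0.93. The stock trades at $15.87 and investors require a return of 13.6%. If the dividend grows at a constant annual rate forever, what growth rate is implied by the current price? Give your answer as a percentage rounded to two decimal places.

7.31%

P = D₀(1+g)/(r−g) ⇒ P(r−g) = D₀(1+g) ⇒ g(P+D₀) = P·r − D₀
g = (P·r − D₀)/(P + D₀) = ($15.87×0.136 − $0.93) / ($15.87 + $0.93) = 0.073114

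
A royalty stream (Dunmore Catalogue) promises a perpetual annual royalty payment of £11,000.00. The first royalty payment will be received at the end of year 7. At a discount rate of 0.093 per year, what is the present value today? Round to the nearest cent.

£69372.73

Value at end of year 6: C / r = £11,000.00 / 0.093 = £118,279.5699
Discount to today: PV = £118,279.5699 / (1 + 0.093)^6 = £118,279.5699 / 1.704987 = £69,372.73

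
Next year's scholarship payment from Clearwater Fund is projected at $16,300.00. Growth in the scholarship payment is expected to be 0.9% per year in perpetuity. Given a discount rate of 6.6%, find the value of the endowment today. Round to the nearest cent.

Growing perpetuity: P = D₁ / (r − g) = $16,300.0000 / (0.066 − 0.009) = $285,964.91

$285964.91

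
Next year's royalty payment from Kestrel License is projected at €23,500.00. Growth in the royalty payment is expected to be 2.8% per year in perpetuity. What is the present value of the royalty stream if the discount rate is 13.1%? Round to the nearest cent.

Growing perpetuity: P = D₁ / (r − g) = €23,500.0000 / (0.131 − 0.028) = €228,155.34

€228155.34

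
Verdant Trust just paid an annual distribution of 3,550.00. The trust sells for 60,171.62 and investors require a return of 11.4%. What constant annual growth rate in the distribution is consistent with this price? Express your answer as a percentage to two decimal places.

P = D₀(1+g)/(r−g) ⇒ P(r−g) = D₀(1+g) ⇒ g(P+D₀) = P·r − D₀
g = (P·r − D₀)/(P + D₀) = (60,171.62×0.114 − 3,550.00) / (60,171.62 + 3,550.00) = 0.051938

5.19%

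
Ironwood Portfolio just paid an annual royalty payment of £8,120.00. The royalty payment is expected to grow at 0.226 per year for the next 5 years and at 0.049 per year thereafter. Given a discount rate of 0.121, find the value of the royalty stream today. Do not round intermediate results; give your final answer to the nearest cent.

D_1 = 9955.12000
D_2 = 12204.97712
D_3 = 14963.30195
D_4 = 18345.00819
D_5 = 22490.98004
Terminal value at year 5: TV = D_5×(1+g_2)/(r−g_2) = 23593.03806/0.072 = 327681.08420
P_0 = D_1/(1+r)^1 + D_2/(1+r)^2 + D_3/(1+r)^3 + D_4/(1+r)^4 + D_5/(1+r)^5 + TV/(1+r)^5
    = 8880.57092 + 9712.38175 + 10622.10529 + 11617.03933 + 12705.16522 + 185107.19888 = 238644.46140

£238644.46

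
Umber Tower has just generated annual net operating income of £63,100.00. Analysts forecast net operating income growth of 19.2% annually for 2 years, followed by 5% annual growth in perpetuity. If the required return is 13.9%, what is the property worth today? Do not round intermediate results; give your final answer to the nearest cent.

£950475.69

D_1 = 75215.20000
D_2 = 89656.51840
Terminal value at year 2: TV = D_2×(1+g_2)/(r−g_2) = 94139.34432/0.089 = 1057745.44180
P_0 = D_1/(1+r)^1 + D_2/(1+r)^2 + TV/(1+r)^2
    = 66036.17208 + 69108.97025 + 815330.54795 = 950475.69029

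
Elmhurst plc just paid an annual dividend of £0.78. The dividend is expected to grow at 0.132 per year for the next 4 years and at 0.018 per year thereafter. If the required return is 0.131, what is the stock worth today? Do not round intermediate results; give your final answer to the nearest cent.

£10.18

D_1 = 0.88296
D_2 = 0.99951
D_3 = 1.13145
D_4 = 1.28080
Terminal value at year 4: TV = D_4×(1+g_2)/(r−g_2) = 1.30385/0.113 = 11.53851
P_0 = D_1/(1+r)^1 + D_2/(1+r)^2 + D_3/(1+r)^3 + D_4/(1+r)^4 + TV/(1+r)^4
    = 0.78069 + 0.78138 + 0.78207 + 0.78276 + 7.05179 = 10.17869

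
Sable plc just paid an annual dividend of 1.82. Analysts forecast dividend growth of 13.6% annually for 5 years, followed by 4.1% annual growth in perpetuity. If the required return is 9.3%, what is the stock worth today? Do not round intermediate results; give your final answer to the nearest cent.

D_1 = 2.06752
D_2 = 2.34870
D_3 = 2.66813
D_4 = 3.03099
D_5 = 3.44321
Terminal value at year 5: TV = D_5×(1+g_2)/(r−g_2) = 3.58438/0.052 = 68.93034
P_0 = D_1/(1+r)^1 + D_2/(1+r)^2 + D_3/(1+r)^3 + D_4/(1+r)^4 + D_5/(1+r)^5 + TV/(1+r)^5
    = 1.89160 + 1.96602 + 2.04336 + 2.12375 + 2.20730 + 44.18854 = 54.42058

54.42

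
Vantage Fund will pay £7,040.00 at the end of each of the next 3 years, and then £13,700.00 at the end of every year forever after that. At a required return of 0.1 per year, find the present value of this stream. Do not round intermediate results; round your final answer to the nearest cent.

PV of 3-year annuity: £7,040.00 × [1 − (1+0.1)^−3] / 0.1 = 17507.43802
Perpetuity value at year 3: £13,700.00 / 0.1 = 137000.00000
PV of perpetuity: 137000.00000 / (1+0.1)^3 = 102930.12772
Total PV = 17507.43802 + 102930.12772 = 120437.56574

£120437.57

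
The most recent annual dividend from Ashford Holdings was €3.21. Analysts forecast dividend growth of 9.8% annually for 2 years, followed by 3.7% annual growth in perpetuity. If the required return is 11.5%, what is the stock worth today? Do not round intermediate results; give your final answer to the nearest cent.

€47.66

D_1 = 3.52458
D_2 = 3.86999
Terminal value at year 2: TV = D_2×(1+g_2)/(r−g_2) = 4.01318/0.078 = 51.45101
P_0 = D_1/(1+r)^1 + D_2/(1+r)^2 + TV/(1+r)^2
    = 3.16106 + 3.11286 + 41.38511 = 47.65903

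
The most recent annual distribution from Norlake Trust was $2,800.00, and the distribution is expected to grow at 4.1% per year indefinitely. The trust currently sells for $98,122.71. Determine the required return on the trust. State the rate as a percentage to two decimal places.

7.07%

D₁ = $2,800.00 × 1.041 = $2,914.8000
P = D₁/(r − g) ⇒ r = D₁/P + g = $2,914.8000/$98,122.71 + 0.041 = 0.029706 + 0.041 = 0.070706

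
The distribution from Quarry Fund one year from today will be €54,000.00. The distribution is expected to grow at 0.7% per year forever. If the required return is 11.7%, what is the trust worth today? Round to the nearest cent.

Growing perpetuity: P = D₁ / (r − g) = €54,000.0000 / (0.117 − 0.007) = €490,909.09

€490909.09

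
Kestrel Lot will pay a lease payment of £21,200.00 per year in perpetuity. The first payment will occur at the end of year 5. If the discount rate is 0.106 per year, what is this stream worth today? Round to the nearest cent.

Value at end of year 4: C / r = £21,200.00 / 0.106 = £200,000.0000
Discount to today: PV = £200,000.0000 / (1 + 0.106)^4 = £200,000.0000 / 1.496306 = £133,662.47

£133662.47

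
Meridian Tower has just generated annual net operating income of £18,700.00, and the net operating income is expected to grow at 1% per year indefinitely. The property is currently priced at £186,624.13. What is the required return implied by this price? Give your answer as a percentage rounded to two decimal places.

11.12%

D₁ = £18,700.00 × 1.01 = £18,887.0000
P = D₁/(r − g) ⇒ r = D₁/P + g = £18,887.0000/£186,624.13 + 0.01 = 0.101203 + 0.01 = 0.111203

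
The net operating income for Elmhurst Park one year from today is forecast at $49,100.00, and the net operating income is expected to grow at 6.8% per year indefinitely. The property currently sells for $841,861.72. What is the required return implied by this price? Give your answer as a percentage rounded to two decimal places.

12.63%

P = D₁/(r − g) ⇒ r = D₁/P + g = $49,100.0000/$841,861.72 + 0.068 = 0.058323 + 0.068 = 0.126323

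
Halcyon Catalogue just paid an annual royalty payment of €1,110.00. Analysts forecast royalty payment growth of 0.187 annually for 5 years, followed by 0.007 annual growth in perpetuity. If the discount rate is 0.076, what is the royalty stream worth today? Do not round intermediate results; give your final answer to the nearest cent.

D_1 = 1317.57000
D_2 = 1563.95559
D_3 = 1856.41529
D_4 = 2203.56494
D_5 = 2615.63159
Terminal value at year 5: TV = D_5×(1+g_2)/(r−g_2) = 2633.94101/0.069 = 38173.05811
P_0 = D_1/(1+r)^1 + D_2/(1+r)^2 + D_3/(1+r)^3 + D_4/(1+r)^4 + D_5/(1+r)^5 + TV/(1+r)^5
    = 1224.50743 + 1350.82744 + 1490.17860 + 1643.90520 + 1813.49022 + 26466.44417 = 33989.35306

€33989.35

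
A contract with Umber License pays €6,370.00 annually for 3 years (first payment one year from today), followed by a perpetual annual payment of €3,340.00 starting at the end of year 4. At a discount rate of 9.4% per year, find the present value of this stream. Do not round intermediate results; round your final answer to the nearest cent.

PV of 3-year annuity: €6,370.00 × [1 − (1+0.094)^−3] / 0.094 = 16010.08752
Perpetuity value at year 3: €3,340.00 / 0.094 = 35531.91489
PV of perpetuity: 35531.91489 / (1+0.094)^3 = 27137.30072
Total PV = 16010.08752 + 27137.30072 = 43147.38823

€43147.39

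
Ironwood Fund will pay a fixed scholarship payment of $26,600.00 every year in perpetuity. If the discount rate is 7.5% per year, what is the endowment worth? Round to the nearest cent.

$354666.67

Level perpetuity: PV = C / r = $26,600.00 / 0.075 = $354,666.67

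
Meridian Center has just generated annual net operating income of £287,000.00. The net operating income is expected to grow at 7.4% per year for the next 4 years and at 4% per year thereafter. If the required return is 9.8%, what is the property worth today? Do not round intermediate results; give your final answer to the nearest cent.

D_1 = 308238.00000
D_2 = 331047.61200
D_3 = 355545.13529
D_4 = 381855.47530
Terminal value at year 4: TV = D_4×(1+g_2)/(r−g_2) = 397129.69431/0.058 = 6847063.69502
P_0 = D_1/(1+r)^1 + D_2/(1+r)^2 + D_3/(1+r)^3 + D_4/(1+r)^4 + TV/(1+r)^4
    = 280726.77596 + 274590.67156 + 268588.68967 + 262717.89864 + 4710803.69976 = 5797427.73560

£5797427.74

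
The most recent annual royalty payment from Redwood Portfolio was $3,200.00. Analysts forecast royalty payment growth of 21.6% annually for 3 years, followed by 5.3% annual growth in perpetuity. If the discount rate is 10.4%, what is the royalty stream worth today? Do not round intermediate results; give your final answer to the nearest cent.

$99970.90

D_1 = 3891.20000
D_2 = 4731.69920
D_3 = 5753.74623
Terminal value at year 3: TV = D_3×(1+g_2)/(r−g_2) = 6058.69478/0.051 = 118797.93681
P_0 = D_1/(1+r)^1 + D_2/(1+r)^2 + D_3/(1+r)^3 + TV/(1+r)^3
    = 3524.63768 + 3882.20962 + 4276.05697 + 88287.99985 = 99970.90412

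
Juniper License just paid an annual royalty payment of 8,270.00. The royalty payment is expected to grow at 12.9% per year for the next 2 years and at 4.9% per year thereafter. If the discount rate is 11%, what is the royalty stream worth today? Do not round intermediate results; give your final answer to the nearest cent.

D_1 = 9336.83000
D_2 = 10541.28107
Terminal value at year 2: TV = D_2×(1+g_2)/(r−g_2) = 11057.80384/0.061 = 181275.47283
P_0 = D_1/(1+r)^1 + D_2/(1+r)^2 + TV/(1+r)^2
    = 8411.55856 + 8555.54019 + 147127.24034 = 164094.33909

164094.34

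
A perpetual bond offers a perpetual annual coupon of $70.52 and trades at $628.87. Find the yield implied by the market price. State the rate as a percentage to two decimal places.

P = C/r ⇒ r = C/P = $70.52/$628.87 = 0.112138

11.21%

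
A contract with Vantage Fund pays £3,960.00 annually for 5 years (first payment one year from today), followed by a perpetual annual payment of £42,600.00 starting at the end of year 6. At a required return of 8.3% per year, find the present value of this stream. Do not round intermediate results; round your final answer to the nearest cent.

£360186.90

PV of 5-year annuity: £3,960.00 × [1 − (1+0.083)^−5] / 0.083 = 15686.89991
Perpetuity value at year 5: £42,600.00 / 0.083 = 513253.01205
PV of perpetuity: 513253.01205 / (1+0.083)^5 = 344499.99790
Total PV = 15686.89991 + 344499.99790 = 360186.89781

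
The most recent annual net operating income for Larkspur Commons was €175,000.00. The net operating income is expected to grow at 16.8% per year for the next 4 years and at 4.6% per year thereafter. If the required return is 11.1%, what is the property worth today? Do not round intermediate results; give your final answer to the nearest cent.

€4234613.26

D_1 = 204400.00000
D_2 = 238739.20000
D_3 = 278847.38560
D_4 = 325693.74638
Terminal value at year 4: TV = D_4×(1+g_2)/(r−g_2) = 340675.65871/0.065 = 5241163.98022
P_0 = D_1/(1+r)^1 + D_2/(1+r)^2 + D_3/(1+r)^3 + D_4/(1+r)^4 + TV/(1+r)^4
    = 183978.39784 + 193417.43355 + 203340.74022 + 213773.16344 + 3440103.52244 = 4234613.25750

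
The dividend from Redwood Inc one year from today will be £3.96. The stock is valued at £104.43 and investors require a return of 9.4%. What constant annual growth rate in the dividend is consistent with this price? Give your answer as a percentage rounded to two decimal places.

5.61%

P = D₁/(r−g) ⇒ g = r − D₁/P = 0.094 − £3.96/£104.43 = 0.056080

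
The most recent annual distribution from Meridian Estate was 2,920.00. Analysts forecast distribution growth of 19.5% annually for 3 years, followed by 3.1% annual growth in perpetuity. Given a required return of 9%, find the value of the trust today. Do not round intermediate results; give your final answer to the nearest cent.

77796.54

D_1 = 3489.40000
D_2 = 4169.83300
D_3 = 4982.95043
Terminal value at year 3: TV = D_3×(1+g_2)/(r−g_2) = 5137.42190/0.059 = 87074.94743
P_0 = D_1/(1+r)^1 + D_2/(1+r)^2 + D_3/(1+r)^3 + TV/(1+r)^3
    = 3201.28440 + 3509.66501 + 3847.75201 + 67237.83593 = 77796.53736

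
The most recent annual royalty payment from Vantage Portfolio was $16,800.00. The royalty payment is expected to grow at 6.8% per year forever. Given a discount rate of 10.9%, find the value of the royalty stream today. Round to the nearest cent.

D₁ = D₀ × (1 + g) = $16,800.00 × 1.068 = $17,942.4000
Growing perpetuity: P = D₁ / (r − g) = $17,942.4000 / (0.109 − 0.068) = $437,619.51

$437619.51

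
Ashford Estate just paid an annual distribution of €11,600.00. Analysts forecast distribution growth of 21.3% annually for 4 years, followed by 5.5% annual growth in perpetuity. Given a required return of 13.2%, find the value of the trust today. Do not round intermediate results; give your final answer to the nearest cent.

€264860.80

D_1 = 14070.80000
D_2 = 17067.88040
D_3 = 20703.33893
D_4 = 25113.15012
Terminal value at year 4: TV = D_4×(1+g_2)/(r−g_2) = 26494.37337/0.077 = 344082.77107
P_0 = D_1/(1+r)^1 + D_2/(1+r)^2 + D_3/(1+r)^3 + D_4/(1+r)^4 + TV/(1+r)^4
    = 12430.03534 + 13319.46366 + 14272.53482 + 15293.80277 + 209544.96007 = 264860.79666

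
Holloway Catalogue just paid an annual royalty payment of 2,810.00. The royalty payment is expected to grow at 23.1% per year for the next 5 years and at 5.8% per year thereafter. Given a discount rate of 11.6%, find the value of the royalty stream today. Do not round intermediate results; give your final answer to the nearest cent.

102739.74

D_1 = 3459.11000
D_2 = 4258.16441
D_3 = 5241.80039
D_4 = 6452.65628
D_5 = 7943.21988
Terminal value at year 5: TV = D_5×(1+g_2)/(r−g_2) = 8403.92663/0.058 = 144895.28676
P_0 = D_1/(1+r)^1 + D_2/(1+r)^2 + D_3/(1+r)^3 + D_4/(1+r)^4 + D_5/(1+r)^5 + TV/(1+r)^5
    = 3099.56093 + 3418.96013 + 3771.27233 + 4159.88910 + 4588.55151 + 83701.50862 = 102739.74263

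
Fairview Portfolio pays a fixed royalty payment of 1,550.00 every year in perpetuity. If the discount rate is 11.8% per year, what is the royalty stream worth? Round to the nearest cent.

13135.59

Level perpetuity: PV = C / r = 1,550.00 / 0.118 = 13,135.59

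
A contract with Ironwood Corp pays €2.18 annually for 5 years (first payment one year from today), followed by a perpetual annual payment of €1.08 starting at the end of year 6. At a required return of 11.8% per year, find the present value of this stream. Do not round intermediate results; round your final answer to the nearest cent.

PV of 5-year annuity: €2.18 × [1 − (1+0.118)^−5] / 0.118 = 7.89750
Perpetuity value at year 5: €1.08 / 0.118 = 9.15254
PV of perpetuity: 9.15254 / (1+0.118)^5 = 5.24002
Total PV = 7.89750 + 5.24002 = 13.13752

€13.14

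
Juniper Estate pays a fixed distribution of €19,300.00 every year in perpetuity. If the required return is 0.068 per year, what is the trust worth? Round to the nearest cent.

€283823.53

Level perpetuity: PV = C / r = €19,300.00 / 0.068 = €283,823.53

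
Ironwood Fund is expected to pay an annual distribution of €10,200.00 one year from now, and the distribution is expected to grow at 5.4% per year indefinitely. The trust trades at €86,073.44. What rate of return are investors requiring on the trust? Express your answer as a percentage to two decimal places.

17.25%

P = D₁/(r − g) ⇒ r = D₁/P + g = €10,200.0000/€86,073.44 + 0.054 = 0.118503 + 0.054 = 0.172503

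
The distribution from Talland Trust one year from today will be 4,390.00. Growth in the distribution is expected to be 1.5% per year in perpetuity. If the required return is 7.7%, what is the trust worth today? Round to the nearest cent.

Growing perpetuity: P = D₁ / (r − g) = 4,390.0000 / (0.077 − 0.015) = 70,806.45

70806.45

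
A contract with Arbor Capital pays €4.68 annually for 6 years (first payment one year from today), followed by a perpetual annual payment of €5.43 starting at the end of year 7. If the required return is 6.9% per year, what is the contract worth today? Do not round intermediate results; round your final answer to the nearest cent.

€75.11

PV of 6-year annuity: €4.68 × [1 − (1+0.069)^−6] / 0.069 = 22.37644
Perpetuity value at year 6: €5.43 / 0.069 = 78.69565
PV of perpetuity: 78.69565 / (1+0.069)^6 = 52.73325
Total PV = 22.37644 + 52.73325 = 75.10968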